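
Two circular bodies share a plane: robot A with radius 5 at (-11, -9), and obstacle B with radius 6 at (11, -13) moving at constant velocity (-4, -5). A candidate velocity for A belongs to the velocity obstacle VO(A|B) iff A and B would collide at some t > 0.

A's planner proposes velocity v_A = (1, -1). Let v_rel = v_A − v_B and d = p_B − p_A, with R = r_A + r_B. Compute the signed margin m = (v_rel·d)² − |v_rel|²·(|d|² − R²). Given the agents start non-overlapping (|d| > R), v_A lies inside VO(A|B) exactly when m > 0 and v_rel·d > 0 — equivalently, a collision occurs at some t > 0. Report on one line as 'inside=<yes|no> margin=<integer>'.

d = (22, -4),  |d|² = 500;  R = 5+6 = 11,  c = 500−11² = 379
v_rel = (5, 4),  |v_rel|² = 41;  v_rel·d = (5)·(22) + (4)·(-4) = 94
41·t² − 188·t + 379 = 0  ⇒  m = 94² − 41·379 = -6703
m = -6703 < 0,  v_rel·d = 94 > 0  ⇒  outside

inside=no margin=-6703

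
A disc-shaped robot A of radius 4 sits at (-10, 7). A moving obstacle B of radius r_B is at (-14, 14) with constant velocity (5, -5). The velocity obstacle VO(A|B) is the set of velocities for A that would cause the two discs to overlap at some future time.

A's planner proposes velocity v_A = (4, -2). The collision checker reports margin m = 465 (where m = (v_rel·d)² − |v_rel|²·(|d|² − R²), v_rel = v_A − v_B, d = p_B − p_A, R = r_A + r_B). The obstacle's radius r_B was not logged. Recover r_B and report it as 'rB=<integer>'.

m = 465
d = (-4, 7);  v_rel = (-1, 3),  |v_rel|² = 10
v_rel×d = (-1)·(7) − (3)·(-4) = 5
since m = R²·10 − 5²:  R² = (25 + 465) / 10 = 49
R = √49 = 7  ⇒  r_B = 7 − 4 = 3

rB=3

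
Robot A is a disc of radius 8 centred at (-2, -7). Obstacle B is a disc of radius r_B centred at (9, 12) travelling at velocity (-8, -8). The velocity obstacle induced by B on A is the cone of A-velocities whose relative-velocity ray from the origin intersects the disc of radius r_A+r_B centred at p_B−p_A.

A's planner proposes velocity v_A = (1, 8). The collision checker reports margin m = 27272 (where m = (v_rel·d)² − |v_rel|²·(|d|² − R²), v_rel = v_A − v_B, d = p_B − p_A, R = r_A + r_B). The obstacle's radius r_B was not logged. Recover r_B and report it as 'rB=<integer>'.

m = 27272
d = (11, 19);  v_rel = (9, 16),  |v_rel|² = 337
v_rel×d = (9)·(19) − (16)·(11) = -5
since m = R²·337 − (-5)²:  R² = (25 + 27272) / 337 = 81
R = √81 = 9  ⇒  r_B = 9 − 8 = 1

rB=1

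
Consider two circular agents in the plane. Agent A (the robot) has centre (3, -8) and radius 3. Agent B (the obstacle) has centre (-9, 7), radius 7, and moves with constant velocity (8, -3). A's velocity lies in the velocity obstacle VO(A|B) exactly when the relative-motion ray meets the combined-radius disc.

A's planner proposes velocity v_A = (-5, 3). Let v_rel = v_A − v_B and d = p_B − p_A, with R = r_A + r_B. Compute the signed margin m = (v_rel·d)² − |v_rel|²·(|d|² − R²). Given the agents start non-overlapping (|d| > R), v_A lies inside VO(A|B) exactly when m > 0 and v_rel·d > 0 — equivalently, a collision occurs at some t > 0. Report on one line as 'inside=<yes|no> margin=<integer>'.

d = (-12, 15),  |d|² = 369;  R = 3+7 = 10,  c = 369−10² = 269
v_rel = (-13, 6),  |v_rel|² = 205;  v_rel·d = (-13)·(-12) + (6)·(15) = 246
205·t² − 492·t + 269 = 0  ⇒  m = 246² − 205·269 = 5371
m = 5371 > 0,  v_rel·d = 246 > 0  ⇒  inside

inside=yes margin=5371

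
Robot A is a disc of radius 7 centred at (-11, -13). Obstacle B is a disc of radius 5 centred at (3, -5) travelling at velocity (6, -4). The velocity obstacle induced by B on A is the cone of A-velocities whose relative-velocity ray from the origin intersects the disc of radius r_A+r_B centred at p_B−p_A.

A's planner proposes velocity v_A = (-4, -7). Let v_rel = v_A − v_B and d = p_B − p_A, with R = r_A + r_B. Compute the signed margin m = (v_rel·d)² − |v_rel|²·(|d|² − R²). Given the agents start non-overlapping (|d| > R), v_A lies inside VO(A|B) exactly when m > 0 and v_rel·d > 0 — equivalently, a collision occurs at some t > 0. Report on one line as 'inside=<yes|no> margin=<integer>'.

d = (14, 8),  |d|² = 260;  R = 7+5 = 12,  c = 260−12² = 116
v_rel = (-10, -3),  |v_rel|² = 109;  v_rel·d = (-10)·(14) + (-3)·(8) = -164
109·t² + 328·t + 116 = 0  ⇒  m = (-164)² − 109·116 = 14252
m = 14252 > 0,  v_rel·d = -164 < 0  ⇒  outside

inside=no margin=14252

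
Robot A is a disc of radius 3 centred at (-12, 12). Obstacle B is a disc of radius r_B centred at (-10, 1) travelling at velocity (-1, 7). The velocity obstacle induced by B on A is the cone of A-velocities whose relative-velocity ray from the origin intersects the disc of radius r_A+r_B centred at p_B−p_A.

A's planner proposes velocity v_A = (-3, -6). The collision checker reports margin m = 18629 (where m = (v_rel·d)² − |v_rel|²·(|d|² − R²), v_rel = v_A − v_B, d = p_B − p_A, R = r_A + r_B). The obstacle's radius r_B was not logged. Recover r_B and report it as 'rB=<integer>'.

m = 18629
d = (2, -11);  v_rel = (-2, -13),  |v_rel|² = 173
v_rel×d = (-2)·(-11) − (-13)·(2) = 48
since m = R²·173 − 48²:  R² = (2304 + 18629) / 173 = 121
R = √121 = 11  ⇒  r_B = 11 − 3 = 8

rB=8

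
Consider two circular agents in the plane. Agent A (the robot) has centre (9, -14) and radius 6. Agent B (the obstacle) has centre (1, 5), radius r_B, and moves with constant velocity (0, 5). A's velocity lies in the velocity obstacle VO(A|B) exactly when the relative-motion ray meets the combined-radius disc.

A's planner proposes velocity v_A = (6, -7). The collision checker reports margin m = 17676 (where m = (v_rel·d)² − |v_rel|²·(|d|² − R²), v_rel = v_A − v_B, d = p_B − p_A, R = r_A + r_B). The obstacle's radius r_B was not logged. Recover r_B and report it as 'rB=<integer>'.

m = 17676
d = (-8, 19);  v_rel = (6, -12),  |v_rel|² = 180
v_rel×d = (6)·(19) − (-12)·(-8) = 18
since m = R²·180 − 18²:  R² = (324 + 17676) / 180 = 100
R = √100 = 10  ⇒  r_B = 10 − 6 = 4

rB=4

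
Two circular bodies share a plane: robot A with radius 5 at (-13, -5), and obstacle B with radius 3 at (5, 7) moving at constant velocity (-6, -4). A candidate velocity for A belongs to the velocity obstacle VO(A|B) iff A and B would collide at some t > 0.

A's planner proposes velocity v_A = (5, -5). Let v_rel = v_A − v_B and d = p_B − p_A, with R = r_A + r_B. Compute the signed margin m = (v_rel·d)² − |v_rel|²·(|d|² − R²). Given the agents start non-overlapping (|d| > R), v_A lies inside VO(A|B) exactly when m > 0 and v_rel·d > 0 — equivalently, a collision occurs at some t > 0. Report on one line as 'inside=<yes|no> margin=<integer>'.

d = (18, 12),  |d|² = 468;  R = 5+3 = 8,  c = 468−8² = 404
v_rel = (11, -1),  |v_rel|² = 122;  v_rel·d = (11)·(18) + (-1)·(12) = 186
122·t² − 372·t + 404 = 0  ⇒  m = 186² − 122·404 = -14692
m = -14692 < 0,  v_rel·d = 186 > 0  ⇒  outside

inside=no margin=-14692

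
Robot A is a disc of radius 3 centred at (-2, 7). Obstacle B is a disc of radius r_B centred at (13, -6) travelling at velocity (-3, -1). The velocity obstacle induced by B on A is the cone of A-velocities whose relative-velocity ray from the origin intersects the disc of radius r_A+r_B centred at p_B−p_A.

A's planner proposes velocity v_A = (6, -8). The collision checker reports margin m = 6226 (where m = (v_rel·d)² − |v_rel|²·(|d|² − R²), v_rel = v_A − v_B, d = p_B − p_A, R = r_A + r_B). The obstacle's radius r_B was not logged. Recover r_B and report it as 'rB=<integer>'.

m = 6226
d = (15, -13);  v_rel = (9, -7),  |v_rel|² = 130
v_rel×d = (9)·(-13) − (-7)·(15) = -12
since m = R²·130 − (-12)²:  R² = (144 + 6226) / 130 = 49
R = √49 = 7  ⇒  r_B = 7 − 3 = 4

rB=4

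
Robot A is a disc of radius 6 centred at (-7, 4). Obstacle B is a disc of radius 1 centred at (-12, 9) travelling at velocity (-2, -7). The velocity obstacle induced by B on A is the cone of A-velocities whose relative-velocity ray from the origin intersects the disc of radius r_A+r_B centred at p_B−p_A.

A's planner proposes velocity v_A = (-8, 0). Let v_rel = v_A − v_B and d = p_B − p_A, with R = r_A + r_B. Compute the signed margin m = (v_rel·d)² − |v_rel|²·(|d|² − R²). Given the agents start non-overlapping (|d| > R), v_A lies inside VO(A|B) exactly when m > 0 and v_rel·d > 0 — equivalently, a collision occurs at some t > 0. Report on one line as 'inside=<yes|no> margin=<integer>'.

d = (-5, 5),  |d|² = 50;  R = 6+1 = 7,  c = 50−7² = 1
v_rel = (-6, 7),  |v_rel|² = 85;  v_rel·d = (-6)·(-5) + (7)·(5) = 65
85·t² − 130·t + 1 = 0  ⇒  m = 65² − 85·1 = 4140
m = 4140 > 0,  v_rel·d = 65 > 0  ⇒  inside

inside=yes margin=4140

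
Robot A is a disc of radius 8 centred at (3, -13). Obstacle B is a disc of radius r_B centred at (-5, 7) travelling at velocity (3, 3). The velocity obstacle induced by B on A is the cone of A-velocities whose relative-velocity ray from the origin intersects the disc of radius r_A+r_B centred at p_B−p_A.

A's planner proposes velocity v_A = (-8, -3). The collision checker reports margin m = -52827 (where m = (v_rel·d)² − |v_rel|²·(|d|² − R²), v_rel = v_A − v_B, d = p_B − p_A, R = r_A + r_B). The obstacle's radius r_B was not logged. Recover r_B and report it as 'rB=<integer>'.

m = -52827
d = (-8, 20);  v_rel = (-11, -6),  |v_rel|² = 157
v_rel×d = (-11)·(20) − (-6)·(-8) = -268
since m = R²·157 − (-268)²:  R² = (71824 + -52827) / 157 = 121
R = √121 = 11  ⇒  r_B = 11 − 8 = 3

rB=3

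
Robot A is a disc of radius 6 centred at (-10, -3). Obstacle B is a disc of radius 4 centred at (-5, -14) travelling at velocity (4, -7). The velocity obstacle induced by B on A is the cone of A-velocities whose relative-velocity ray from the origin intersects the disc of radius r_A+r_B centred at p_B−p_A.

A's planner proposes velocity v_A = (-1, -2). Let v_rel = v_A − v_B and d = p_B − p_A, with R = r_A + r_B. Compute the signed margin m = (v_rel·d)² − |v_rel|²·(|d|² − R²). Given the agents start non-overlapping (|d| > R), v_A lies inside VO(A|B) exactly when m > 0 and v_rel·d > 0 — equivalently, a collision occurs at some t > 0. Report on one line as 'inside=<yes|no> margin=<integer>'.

d = (5, -11),  |d|² = 146;  R = 6+4 = 10,  c = 146−10² = 46
v_rel = (-5, 5),  |v_rel|² = 50;  v_rel·d = (-5)·(5) + (5)·(-11) = -80
50·t² + 160·t + 46 = 0  ⇒  m = (-80)² − 50·46 = 4100
m = 4100 > 0,  v_rel·d = -80 < 0  ⇒  outside

inside=no margin=4100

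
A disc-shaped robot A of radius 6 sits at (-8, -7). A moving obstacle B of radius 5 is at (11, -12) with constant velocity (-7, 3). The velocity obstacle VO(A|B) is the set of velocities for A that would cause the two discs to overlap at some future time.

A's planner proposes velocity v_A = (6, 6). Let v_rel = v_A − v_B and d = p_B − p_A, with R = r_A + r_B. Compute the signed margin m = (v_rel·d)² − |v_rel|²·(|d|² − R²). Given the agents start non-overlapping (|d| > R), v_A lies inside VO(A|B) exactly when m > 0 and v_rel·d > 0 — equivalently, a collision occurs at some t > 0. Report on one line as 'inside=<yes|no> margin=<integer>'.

d = (19, -5),  |d|² = 386;  R = 6+5 = 11,  c = 386−11² = 265
v_rel = (13, 3),  |v_rel|² = 178;  v_rel·d = (13)·(19) + (3)·(-5) = 232
178·t² − 464·t + 265 = 0  ⇒  m = 232² − 178·265 = 6654
m = 6654 > 0,  v_rel·d = 232 > 0  ⇒  inside

inside=yes margin=6654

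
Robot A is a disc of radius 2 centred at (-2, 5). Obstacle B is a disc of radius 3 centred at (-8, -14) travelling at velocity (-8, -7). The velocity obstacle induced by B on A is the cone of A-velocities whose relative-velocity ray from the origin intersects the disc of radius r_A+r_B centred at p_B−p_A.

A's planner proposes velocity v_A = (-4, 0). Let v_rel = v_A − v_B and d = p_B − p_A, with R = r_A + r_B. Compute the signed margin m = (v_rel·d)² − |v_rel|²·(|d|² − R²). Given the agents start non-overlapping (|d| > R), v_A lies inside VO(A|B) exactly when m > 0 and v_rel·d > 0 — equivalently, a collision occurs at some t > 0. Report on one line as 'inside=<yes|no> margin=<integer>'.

d = (-6, -19),  |d|² = 397;  R = 2+3 = 5,  c = 397−5² = 372
v_rel = (4, 7),  |v_rel|² = 65;  v_rel·d = (4)·(-6) + (7)·(-19) = -157
65·t² + 314·t + 372 = 0  ⇒  m = (-157)² − 65·372 = 469
m = 469 > 0,  v_rel·d = -157 < 0  ⇒  outside

inside=no margin=469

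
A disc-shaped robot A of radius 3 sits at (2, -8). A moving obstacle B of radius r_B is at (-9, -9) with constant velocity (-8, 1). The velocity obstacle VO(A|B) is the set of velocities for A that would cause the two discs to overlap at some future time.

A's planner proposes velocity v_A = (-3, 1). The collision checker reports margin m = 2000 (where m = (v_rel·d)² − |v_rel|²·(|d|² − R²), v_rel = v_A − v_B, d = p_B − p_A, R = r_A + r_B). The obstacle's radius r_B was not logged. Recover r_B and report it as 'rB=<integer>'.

m = 2000
d = (-11, -1);  v_rel = (5, 0),  |v_rel|² = 25
v_rel×d = (5)·(-1) − (0)·(-11) = -5
since m = R²·25 − (-5)²:  R² = (25 + 2000) / 25 = 81
R = √81 = 9  ⇒  r_B = 9 − 3 = 6

rB=6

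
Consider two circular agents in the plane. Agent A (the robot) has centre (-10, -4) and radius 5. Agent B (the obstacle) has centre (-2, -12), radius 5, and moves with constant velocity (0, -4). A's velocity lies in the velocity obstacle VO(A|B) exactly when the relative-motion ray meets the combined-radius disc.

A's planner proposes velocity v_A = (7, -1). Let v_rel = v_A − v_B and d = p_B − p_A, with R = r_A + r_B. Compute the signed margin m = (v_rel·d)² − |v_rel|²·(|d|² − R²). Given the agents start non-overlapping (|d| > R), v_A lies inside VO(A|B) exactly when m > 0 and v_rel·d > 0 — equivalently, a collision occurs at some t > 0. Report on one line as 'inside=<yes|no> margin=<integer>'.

d = (8, -8),  |d|² = 128;  R = 5+5 = 10,  c = 128−10² = 28
v_rel = (7, 3),  |v_rel|² = 58;  v_rel·d = (7)·(8) + (3)·(-8) = 32
58·t² − 64·t + 28 = 0  ⇒  m = 32² − 58·28 = -600
m = -600 < 0,  v_rel·d = 32 > 0  ⇒  outside

inside=no margin=-600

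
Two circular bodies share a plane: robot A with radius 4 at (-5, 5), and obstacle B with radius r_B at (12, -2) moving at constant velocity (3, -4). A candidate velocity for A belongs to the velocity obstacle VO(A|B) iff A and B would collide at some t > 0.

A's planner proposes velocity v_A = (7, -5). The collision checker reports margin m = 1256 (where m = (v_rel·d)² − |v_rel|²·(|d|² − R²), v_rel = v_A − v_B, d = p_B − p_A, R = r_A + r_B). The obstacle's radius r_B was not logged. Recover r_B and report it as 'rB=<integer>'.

m = 1256
d = (17, -7);  v_rel = (4, -1),  |v_rel|² = 17
v_rel×d = (4)·(-7) − (-1)·(17) = -11
since m = R²·17 − (-11)²:  R² = (121 + 1256) / 17 = 81
R = √81 = 9  ⇒  r_B = 9 − 4 = 5

rB=5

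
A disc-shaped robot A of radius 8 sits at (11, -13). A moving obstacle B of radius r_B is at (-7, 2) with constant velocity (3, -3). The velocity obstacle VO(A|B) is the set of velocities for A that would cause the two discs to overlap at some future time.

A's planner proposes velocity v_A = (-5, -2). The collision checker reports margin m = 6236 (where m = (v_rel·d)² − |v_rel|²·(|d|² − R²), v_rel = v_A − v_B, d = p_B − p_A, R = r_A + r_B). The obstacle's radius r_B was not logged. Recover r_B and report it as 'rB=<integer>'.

m = 6236
d = (-18, 15);  v_rel = (-8, 1),  |v_rel|² = 65
v_rel×d = (-8)·(15) − (1)·(-18) = -102
since m = R²·65 − (-102)²:  R² = (10404 + 6236) / 65 = 256
R = √256 = 16  ⇒  r_B = 16 − 8 = 8

rB=8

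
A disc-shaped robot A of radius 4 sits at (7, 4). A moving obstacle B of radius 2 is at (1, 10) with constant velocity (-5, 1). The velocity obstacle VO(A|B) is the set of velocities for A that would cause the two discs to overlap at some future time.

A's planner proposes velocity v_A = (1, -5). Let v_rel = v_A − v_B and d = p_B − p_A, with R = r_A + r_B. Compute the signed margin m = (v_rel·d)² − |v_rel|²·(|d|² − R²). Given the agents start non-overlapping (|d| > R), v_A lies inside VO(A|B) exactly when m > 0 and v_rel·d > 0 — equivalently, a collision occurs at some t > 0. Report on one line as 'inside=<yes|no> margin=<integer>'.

d = (-6, 6),  |d|² = 72;  R = 4+2 = 6,  c = 72−6² = 36
v_rel = (6, -6),  |v_rel|² = 72;  v_rel·d = (6)·(-6) + (-6)·(6) = -72
72·t² + 144·t + 36 = 0  ⇒  m = (-72)² − 72·36 = 2592
m = 2592 > 0,  v_rel·d = -72 < 0  ⇒  outside

inside=no margin=2592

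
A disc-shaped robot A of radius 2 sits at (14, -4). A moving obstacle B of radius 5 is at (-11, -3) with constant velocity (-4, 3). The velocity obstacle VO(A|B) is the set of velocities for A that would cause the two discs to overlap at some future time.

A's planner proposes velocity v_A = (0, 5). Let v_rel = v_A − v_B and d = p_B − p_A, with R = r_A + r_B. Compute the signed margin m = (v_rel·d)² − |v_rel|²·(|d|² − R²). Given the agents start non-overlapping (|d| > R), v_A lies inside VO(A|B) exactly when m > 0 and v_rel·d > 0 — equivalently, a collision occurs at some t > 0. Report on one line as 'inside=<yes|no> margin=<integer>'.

d = (-25, 1),  |d|² = 626;  R = 2+5 = 7,  c = 626−7² = 577
v_rel = (4, 2),  |v_rel|² = 20;  v_rel·d = (4)·(-25) + (2)·(1) = -98
20·t² + 196·t + 577 = 0  ⇒  m = (-98)² − 20·577 = -1936
m = -1936 < 0,  v_rel·d = -98 < 0  ⇒  outside

inside=no margin=-1936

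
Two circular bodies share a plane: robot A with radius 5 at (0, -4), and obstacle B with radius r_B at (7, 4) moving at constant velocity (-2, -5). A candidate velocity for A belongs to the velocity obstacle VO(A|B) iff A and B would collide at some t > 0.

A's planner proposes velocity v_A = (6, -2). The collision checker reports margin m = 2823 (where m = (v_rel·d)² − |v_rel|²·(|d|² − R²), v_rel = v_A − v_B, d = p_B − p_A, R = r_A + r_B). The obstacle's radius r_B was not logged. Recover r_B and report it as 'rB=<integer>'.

m = 2823
d = (7, 8);  v_rel = (8, 3),  |v_rel|² = 73
v_rel×d = (8)·(8) − (3)·(7) = 43
since m = R²·73 − 43²:  R² = (1849 + 2823) / 73 = 64
R = √64 = 8  ⇒  r_B = 8 − 5 = 3

rB=3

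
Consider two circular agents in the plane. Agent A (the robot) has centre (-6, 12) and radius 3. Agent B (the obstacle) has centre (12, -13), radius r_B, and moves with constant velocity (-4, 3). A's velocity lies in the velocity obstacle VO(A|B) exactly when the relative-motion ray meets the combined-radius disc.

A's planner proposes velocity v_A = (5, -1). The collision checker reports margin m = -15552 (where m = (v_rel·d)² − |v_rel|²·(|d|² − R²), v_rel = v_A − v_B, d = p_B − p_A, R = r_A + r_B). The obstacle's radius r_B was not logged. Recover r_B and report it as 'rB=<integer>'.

m = -15552
d = (18, -25);  v_rel = (9, -4),  |v_rel|² = 97
v_rel×d = (9)·(-25) − (-4)·(18) = -153
since m = R²·97 − (-153)²:  R² = (23409 + -15552) / 97 = 81
R = √81 = 9  ⇒  r_B = 9 − 3 = 6

rB=6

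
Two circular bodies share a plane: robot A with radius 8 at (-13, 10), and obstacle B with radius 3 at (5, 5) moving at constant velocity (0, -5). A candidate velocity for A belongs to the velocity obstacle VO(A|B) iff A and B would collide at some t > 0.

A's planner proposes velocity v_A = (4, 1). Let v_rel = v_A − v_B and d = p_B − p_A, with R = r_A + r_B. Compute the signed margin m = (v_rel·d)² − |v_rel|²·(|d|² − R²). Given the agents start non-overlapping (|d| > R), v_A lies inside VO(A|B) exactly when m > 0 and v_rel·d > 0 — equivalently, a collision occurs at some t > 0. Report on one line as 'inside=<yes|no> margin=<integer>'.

d = (18, -5),  |d|² = 349;  R = 8+3 = 11,  c = 349−11² = 228
v_rel = (4, 6),  |v_rel|² = 52;  v_rel·d = (4)·(18) + (6)·(-5) = 42
52·t² − 84·t + 228 = 0  ⇒  m = 42² − 52·228 = -10092
m = -10092 < 0,  v_rel·d = 42 > 0  ⇒  outside

inside=no margin=-10092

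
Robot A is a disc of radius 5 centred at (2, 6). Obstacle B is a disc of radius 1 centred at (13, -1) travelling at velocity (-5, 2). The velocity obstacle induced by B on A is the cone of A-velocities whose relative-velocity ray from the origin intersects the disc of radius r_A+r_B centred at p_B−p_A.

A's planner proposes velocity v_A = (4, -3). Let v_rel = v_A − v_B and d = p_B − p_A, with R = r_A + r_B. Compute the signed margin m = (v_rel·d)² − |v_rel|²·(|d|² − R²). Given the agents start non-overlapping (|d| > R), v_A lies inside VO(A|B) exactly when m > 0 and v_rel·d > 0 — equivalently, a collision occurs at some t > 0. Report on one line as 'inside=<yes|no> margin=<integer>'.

d = (11, -7),  |d|² = 170;  R = 5+1 = 6,  c = 170−6² = 134
v_rel = (9, -5),  |v_rel|² = 106;  v_rel·d = (9)·(11) + (-5)·(-7) = 134
106·t² − 268·t + 134 = 0  ⇒  m = 134² − 106·134 = 3752
m = 3752 > 0,  v_rel·d = 134 > 0  ⇒  inside

inside=yes margin=3752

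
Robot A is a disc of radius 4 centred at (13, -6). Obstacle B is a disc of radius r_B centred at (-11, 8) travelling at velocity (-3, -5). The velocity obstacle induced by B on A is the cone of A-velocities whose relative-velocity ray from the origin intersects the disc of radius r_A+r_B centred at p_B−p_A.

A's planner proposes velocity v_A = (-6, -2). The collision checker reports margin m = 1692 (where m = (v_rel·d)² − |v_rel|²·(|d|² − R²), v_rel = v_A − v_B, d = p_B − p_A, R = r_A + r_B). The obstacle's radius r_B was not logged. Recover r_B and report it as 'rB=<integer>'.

m = 1692
d = (-24, 14);  v_rel = (-3, 3),  |v_rel|² = 18
v_rel×d = (-3)·(14) − (3)·(-24) = 30
since m = R²·18 − 30²:  R² = (900 + 1692) / 18 = 144
R = √144 = 12  ⇒  r_B = 12 − 4 = 8

rB=8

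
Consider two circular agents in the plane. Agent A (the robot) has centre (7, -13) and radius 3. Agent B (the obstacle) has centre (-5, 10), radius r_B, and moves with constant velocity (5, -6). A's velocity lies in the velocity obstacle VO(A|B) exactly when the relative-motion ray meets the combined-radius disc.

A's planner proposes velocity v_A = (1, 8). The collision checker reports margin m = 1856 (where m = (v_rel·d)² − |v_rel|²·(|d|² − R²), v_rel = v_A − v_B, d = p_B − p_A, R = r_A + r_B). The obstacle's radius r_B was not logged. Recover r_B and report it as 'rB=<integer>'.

m = 1856
d = (-12, 23);  v_rel = (-4, 14),  |v_rel|² = 212
v_rel×d = (-4)·(23) − (14)·(-12) = 76
since m = R²·212 − 76²:  R² = (5776 + 1856) / 212 = 36
R = √36 = 6  ⇒  r_B = 6 − 3 = 3

rB=3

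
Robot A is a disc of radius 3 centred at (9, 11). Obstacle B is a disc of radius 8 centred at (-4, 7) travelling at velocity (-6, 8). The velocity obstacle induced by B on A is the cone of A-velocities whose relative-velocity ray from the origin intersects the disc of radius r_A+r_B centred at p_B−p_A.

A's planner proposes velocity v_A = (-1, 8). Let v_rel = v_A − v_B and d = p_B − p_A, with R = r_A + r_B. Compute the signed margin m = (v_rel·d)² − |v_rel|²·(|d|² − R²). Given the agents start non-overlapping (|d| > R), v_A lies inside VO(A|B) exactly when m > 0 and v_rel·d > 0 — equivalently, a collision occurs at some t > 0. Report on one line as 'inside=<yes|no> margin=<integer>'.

d = (-13, -4),  |d|² = 185;  R = 3+8 = 11,  c = 185−11² = 64
v_rel = (5, 0),  |v_rel|² = 25;  v_rel·d = (5)·(-13) + (0)·(-4) = -65
25·t² + 130·t + 64 = 0  ⇒  m = (-65)² − 25·64 = 2625
m = 2625 > 0,  v_rel·d = -65 < 0  ⇒  outside

inside=no margin=2625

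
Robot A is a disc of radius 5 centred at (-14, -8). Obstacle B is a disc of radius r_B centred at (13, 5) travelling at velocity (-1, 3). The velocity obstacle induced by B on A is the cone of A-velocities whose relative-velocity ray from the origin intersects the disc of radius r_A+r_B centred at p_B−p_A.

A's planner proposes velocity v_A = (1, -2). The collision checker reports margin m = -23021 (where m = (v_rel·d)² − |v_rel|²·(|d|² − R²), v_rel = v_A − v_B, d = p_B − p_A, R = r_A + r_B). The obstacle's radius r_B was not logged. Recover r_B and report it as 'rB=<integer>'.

m = -23021
d = (27, 13);  v_rel = (2, -5),  |v_rel|² = 29
v_rel×d = (2)·(13) − (-5)·(27) = 161
since m = R²·29 − 161²:  R² = (25921 + -23021) / 29 = 100
R = √100 = 10  ⇒  r_B = 10 − 5 = 5

rB=5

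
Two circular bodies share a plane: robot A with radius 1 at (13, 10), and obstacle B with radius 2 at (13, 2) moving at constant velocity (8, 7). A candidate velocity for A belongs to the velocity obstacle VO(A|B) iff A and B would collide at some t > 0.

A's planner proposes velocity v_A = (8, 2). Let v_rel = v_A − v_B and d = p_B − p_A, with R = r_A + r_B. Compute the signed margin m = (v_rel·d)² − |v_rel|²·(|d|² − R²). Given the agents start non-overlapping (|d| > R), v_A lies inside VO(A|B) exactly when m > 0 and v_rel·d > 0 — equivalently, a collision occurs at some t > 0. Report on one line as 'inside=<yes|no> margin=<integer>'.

d = (0, -8),  |d|² = 64;  R = 1+2 = 3,  c = 64−3² = 55
v_rel = (0, -5),  |v_rel|² = 25;  v_rel·d = (0)·(0) + (-5)·(-8) = 40
25·t² − 80·t + 55 = 0  ⇒  m = 40² − 25·55 = 225
m = 225 > 0,  v_rel·d = 40 > 0  ⇒  inside

inside=yes margin=225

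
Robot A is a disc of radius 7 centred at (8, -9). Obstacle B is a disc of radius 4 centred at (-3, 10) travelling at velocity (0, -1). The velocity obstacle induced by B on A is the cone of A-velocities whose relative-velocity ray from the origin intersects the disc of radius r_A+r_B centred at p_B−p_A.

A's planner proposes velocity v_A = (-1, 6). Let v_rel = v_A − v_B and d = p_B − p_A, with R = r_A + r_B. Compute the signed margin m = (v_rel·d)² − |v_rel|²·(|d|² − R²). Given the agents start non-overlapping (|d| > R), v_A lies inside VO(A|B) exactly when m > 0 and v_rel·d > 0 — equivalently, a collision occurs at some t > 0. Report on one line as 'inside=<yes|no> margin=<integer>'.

d = (-11, 19),  |d|² = 482;  R = 7+4 = 11,  c = 482−11² = 361
v_rel = (-1, 7),  |v_rel|² = 50;  v_rel·d = (-1)·(-11) + (7)·(19) = 144
50·t² − 288·t + 361 = 0  ⇒  m = 144² − 50·361 = 2686
m = 2686 > 0,  v_rel·d = 144 > 0  ⇒  inside

inside=yes margin=2686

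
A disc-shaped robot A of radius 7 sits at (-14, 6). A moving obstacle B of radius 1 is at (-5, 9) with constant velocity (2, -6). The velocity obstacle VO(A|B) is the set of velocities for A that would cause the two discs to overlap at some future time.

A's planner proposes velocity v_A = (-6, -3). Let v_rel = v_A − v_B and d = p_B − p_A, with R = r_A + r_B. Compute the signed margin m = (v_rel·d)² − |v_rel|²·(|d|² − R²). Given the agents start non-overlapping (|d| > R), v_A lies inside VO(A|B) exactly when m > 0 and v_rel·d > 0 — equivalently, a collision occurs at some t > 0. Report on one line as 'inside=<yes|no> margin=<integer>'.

d = (9, 3),  |d|² = 90;  R = 7+1 = 8,  c = 90−8² = 26
v_rel = (-8, 3),  |v_rel|² = 73;  v_rel·d = (-8)·(9) + (3)·(3) = -63
73·t² + 126·t + 26 = 0  ⇒  m = (-63)² − 73·26 = 2071
m = 2071 > 0,  v_rel·d = -63 < 0  ⇒  outside

inside=no margin=2071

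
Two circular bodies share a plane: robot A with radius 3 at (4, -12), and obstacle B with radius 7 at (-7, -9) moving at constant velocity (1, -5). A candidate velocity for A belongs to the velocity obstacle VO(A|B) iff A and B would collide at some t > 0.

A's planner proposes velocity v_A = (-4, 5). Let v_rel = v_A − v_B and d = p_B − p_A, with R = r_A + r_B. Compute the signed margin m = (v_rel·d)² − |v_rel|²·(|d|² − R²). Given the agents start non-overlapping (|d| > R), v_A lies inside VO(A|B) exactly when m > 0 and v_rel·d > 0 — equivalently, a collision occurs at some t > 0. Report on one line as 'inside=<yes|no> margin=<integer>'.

d = (-11, 3),  |d|² = 130;  R = 3+7 = 10,  c = 130−10² = 30
v_rel = (-5, 10),  |v_rel|² = 125;  v_rel·d = (-5)·(-11) + (10)·(3) = 85
125·t² − 170·t + 30 = 0  ⇒  m = 85² − 125·30 = 3475
m = 3475 > 0,  v_rel·d = 85 > 0  ⇒  inside

inside=yes margin=3475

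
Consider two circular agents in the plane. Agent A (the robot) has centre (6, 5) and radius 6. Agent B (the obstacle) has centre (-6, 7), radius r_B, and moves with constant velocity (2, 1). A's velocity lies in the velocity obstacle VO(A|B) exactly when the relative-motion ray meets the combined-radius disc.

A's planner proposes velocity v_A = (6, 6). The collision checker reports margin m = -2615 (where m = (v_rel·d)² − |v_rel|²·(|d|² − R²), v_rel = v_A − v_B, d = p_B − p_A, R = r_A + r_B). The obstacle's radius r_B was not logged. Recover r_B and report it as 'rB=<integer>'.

m = -2615
d = (-12, 2);  v_rel = (4, 5),  |v_rel|² = 41
v_rel×d = (4)·(2) − (5)·(-12) = 68
since m = R²·41 − 68²:  R² = (4624 + -2615) / 41 = 49
R = √49 = 7  ⇒  r_B = 7 − 6 = 1

rB=1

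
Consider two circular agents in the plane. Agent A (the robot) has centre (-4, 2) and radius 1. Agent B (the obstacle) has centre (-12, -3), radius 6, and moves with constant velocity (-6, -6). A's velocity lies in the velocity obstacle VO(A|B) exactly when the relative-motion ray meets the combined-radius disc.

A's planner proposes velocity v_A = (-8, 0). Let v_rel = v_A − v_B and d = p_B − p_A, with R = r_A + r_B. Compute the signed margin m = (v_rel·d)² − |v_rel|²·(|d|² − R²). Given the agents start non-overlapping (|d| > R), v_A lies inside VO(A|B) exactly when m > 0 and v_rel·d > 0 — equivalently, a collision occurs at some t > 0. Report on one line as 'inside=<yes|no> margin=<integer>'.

d = (-8, -5),  |d|² = 89;  R = 1+6 = 7,  c = 89−7² = 40
v_rel = (-2, 6),  |v_rel|² = 40;  v_rel·d = (-2)·(-8) + (6)·(-5) = -14
40·t² + 28·t + 40 = 0  ⇒  m = (-14)² − 40·40 = -1404
m = -1404 < 0,  v_rel·d = -14 < 0  ⇒  outside

inside=no margin=-1404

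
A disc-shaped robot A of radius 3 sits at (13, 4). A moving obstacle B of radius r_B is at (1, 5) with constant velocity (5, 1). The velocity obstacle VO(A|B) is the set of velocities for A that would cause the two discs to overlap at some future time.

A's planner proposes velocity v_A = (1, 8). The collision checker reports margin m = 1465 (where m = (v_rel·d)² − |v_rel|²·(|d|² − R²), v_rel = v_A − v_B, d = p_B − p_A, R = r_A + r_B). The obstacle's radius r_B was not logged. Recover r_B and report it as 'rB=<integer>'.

m = 1465
d = (-12, 1);  v_rel = (-4, 7),  |v_rel|² = 65
v_rel×d = (-4)·(1) − (7)·(-12) = 80
since m = R²·65 − 80²:  R² = (6400 + 1465) / 65 = 121
R = √121 = 11  ⇒  r_B = 11 − 3 = 8

rB=8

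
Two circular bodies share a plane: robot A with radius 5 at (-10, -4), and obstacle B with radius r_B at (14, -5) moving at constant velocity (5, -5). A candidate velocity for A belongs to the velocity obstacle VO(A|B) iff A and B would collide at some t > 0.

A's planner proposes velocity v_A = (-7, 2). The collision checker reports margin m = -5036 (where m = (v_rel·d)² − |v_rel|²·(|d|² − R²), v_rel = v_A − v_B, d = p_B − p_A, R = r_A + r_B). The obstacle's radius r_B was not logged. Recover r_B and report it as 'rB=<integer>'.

m = -5036
d = (24, -1);  v_rel = (-12, 7),  |v_rel|² = 193
v_rel×d = (-12)·(-1) − (7)·(24) = -156
since m = R²·193 − (-156)²:  R² = (24336 + -5036) / 193 = 100
R = √100 = 10  ⇒  r_B = 10 − 5 = 5

rB=5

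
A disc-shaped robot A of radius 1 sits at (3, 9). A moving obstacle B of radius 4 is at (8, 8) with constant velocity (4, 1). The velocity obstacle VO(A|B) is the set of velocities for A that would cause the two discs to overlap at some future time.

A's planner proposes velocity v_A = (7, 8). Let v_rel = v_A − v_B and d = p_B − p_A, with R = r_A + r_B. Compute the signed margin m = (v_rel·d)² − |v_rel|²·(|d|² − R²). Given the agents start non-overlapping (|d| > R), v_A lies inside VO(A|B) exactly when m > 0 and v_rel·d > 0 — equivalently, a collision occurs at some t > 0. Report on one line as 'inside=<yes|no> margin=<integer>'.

d = (5, -1),  |d|² = 26;  R = 1+4 = 5,  c = 26−5² = 1
v_rel = (3, 7),  |v_rel|² = 58;  v_rel·d = (3)·(5) + (7)·(-1) = 8
58·t² − 16·t + 1 = 0  ⇒  m = 8² − 58·1 = 6
m = 6 > 0,  v_rel·d = 8 > 0  ⇒  inside

inside=yes margin=6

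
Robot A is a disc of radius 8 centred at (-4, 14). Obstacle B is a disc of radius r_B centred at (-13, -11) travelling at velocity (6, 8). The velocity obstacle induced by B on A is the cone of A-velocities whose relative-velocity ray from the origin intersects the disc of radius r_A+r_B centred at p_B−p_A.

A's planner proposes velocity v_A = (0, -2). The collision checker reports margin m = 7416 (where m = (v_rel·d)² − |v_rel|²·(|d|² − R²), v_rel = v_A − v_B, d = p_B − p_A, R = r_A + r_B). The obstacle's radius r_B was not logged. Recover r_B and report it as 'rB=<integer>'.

m = 7416
d = (-9, -25);  v_rel = (-6, -10),  |v_rel|² = 136
v_rel×d = (-6)·(-25) − (-10)·(-9) = 60
since m = R²·136 − 60²:  R² = (3600 + 7416) / 136 = 81
R = √81 = 9  ⇒  r_B = 9 − 8 = 1

rB=1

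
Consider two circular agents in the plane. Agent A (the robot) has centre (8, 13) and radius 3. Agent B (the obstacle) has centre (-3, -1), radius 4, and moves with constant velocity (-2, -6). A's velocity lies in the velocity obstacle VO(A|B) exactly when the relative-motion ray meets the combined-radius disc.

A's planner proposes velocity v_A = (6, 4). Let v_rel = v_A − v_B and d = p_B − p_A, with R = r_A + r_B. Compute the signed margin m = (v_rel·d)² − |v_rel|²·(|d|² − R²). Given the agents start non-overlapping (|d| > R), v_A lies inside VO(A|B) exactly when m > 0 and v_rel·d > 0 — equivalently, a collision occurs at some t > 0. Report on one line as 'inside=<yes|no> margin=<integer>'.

d = (-11, -14),  |d|² = 317;  R = 3+4 = 7,  c = 317−7² = 268
v_rel = (8, 10),  |v_rel|² = 164;  v_rel·d = (8)·(-11) + (10)·(-14) = -228
164·t² + 456·t + 268 = 0  ⇒  m = (-228)² − 164·268 = 8032
m = 8032 > 0,  v_rel·d = -228 < 0  ⇒  outside

inside=no margin=8032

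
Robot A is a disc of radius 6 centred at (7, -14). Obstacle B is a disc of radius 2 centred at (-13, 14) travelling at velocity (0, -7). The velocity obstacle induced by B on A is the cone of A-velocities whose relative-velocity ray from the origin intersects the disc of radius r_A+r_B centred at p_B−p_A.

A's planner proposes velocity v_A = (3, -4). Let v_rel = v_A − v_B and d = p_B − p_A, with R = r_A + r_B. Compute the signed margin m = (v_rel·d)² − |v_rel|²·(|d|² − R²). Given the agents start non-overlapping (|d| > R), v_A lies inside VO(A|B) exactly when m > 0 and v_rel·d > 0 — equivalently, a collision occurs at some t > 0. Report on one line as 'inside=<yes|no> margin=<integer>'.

d = (-20, 28),  |d|² = 1184;  R = 6+2 = 8,  c = 1184−8² = 1120
v_rel = (3, 3),  |v_rel|² = 18;  v_rel·d = (3)·(-20) + (3)·(28) = 24
18·t² − 48·t + 1120 = 0  ⇒  m = 24² − 18·1120 = -19584
m = -19584 < 0,  v_rel·d = 24 > 0  ⇒  outside

inside=no margin=-19584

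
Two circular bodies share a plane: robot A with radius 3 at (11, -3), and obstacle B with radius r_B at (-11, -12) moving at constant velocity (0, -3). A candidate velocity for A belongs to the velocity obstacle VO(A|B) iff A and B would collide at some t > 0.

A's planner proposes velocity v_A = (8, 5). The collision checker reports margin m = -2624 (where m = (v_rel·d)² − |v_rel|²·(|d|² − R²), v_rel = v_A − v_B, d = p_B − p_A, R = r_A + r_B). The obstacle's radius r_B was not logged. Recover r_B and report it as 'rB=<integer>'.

m = -2624
d = (-22, -9);  v_rel = (8, 8),  |v_rel|² = 128
v_rel×d = (8)·(-9) − (8)·(-22) = 104
since m = R²·128 − 104²:  R² = (10816 + -2624) / 128 = 64
R = √64 = 8  ⇒  r_B = 8 − 3 = 5

rB=5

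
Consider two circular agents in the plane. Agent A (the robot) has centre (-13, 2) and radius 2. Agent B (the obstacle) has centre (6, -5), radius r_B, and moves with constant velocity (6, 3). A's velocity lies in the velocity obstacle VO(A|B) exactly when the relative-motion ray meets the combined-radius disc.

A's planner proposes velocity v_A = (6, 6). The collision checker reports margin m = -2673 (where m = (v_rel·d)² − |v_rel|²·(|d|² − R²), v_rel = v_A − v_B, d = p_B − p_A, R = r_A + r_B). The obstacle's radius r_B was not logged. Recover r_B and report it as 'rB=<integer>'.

m = -2673
d = (19, -7);  v_rel = (0, 3),  |v_rel|² = 9
v_rel×d = (0)·(-7) − (3)·(19) = -57
since m = R²·9 − (-57)²:  R² = (3249 + -2673) / 9 = 64
R = √64 = 8  ⇒  r_B = 8 − 2 = 6

rB=6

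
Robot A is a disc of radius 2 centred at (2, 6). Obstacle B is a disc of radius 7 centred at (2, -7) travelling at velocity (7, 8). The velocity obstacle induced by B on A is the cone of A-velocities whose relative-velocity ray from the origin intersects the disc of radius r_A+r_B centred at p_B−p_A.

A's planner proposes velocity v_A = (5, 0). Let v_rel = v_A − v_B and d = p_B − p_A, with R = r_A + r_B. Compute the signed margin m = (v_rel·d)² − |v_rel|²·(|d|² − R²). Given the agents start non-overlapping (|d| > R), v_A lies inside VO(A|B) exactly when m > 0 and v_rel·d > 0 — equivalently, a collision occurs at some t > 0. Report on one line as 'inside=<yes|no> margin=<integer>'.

d = (0, -13),  |d|² = 169;  R = 2+7 = 9,  c = 169−9² = 88
v_rel = (-2, -8),  |v_rel|² = 68;  v_rel·d = (-2)·(0) + (-8)·(-13) = 104
68·t² − 208·t + 88 = 0  ⇒  m = 104² − 68·88 = 4832
m = 4832 > 0,  v_rel·d = 104 > 0  ⇒  inside

inside=yes margin=4832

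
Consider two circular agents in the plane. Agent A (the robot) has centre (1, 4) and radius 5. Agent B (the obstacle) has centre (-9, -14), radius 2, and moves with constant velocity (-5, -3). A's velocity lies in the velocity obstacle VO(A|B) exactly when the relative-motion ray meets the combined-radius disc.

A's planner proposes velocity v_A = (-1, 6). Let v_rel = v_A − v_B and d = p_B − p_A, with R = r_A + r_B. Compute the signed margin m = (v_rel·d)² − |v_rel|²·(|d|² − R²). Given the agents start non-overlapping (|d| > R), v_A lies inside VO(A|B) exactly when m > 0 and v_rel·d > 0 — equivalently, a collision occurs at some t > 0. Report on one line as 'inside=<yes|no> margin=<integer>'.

d = (-10, -18),  |d|² = 424;  R = 5+2 = 7,  c = 424−7² = 375
v_rel = (4, 9),  |v_rel|² = 97;  v_rel·d = (4)·(-10) + (9)·(-18) = -202
97·t² + 404·t + 375 = 0  ⇒  m = (-202)² − 97·375 = 4429
m = 4429 > 0,  v_rel·d = -202 < 0  ⇒  outside

inside=no margin=4429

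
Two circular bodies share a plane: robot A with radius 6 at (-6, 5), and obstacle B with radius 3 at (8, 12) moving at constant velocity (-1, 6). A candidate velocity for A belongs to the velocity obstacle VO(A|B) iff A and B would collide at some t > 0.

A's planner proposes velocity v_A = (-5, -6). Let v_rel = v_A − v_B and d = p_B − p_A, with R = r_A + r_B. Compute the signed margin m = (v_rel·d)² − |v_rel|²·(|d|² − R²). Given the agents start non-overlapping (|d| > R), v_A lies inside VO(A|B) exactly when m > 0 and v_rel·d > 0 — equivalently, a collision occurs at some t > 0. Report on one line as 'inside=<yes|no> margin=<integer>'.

d = (14, 7),  |d|² = 245;  R = 6+3 = 9,  c = 245−9² = 164
v_rel = (-4, -12),  |v_rel|² = 160;  v_rel·d = (-4)·(14) + (-12)·(7) = -140
160·t² + 280·t + 164 = 0  ⇒  m = (-140)² − 160·164 = -6640
m = -6640 < 0,  v_rel·d = -140 < 0  ⇒  outside

inside=no margin=-6640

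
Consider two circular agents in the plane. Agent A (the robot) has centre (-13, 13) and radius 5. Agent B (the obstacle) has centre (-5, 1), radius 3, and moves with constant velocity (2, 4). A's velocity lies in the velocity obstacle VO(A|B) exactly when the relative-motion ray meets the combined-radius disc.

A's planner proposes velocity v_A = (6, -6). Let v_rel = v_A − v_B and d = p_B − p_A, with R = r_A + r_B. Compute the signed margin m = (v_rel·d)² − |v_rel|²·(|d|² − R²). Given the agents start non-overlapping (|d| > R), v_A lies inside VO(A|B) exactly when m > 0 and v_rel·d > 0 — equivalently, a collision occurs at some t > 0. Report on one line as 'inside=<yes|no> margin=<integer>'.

d = (8, -12),  |d|² = 208;  R = 5+3 = 8,  c = 208−8² = 144
v_rel = (4, -10),  |v_rel|² = 116;  v_rel·d = (4)·(8) + (-10)·(-12) = 152
116·t² − 304·t + 144 = 0  ⇒  m = 152² − 116·144 = 6400
m = 6400 > 0,  v_rel·d = 152 > 0  ⇒  inside

inside=yes margin=6400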